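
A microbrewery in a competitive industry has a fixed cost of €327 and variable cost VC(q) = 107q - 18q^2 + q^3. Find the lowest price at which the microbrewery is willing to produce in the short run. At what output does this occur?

€26 per unit, at q = 9

The firm shuts down when price falls below the minimum of average variable cost. AVC = VC/q = 107 - 18q + q^2.
At the minimum of AVC, MC = AVC. MC = 107 - 36q + 3q^2; setting MC = AVC gives 2q^2 - 18q = 0, so q = 9. min AVC = 26.
The firm shuts down for any P below €26.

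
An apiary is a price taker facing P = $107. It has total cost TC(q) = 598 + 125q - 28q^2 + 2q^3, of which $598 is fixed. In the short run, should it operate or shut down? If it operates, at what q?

Strip out fixed cost: VC = 125q - 28q^2 + 2q^3. Then AVC = 125 - 28q + 2q^2 and MC = 125 - 56q + 6q^2.
AVC hits its minimum where MC = AVC, at q = 7, giving min AVC = 125 - 28·7 + 2·7^2 = $27.
Because $107 ≥ $27, revenue can cover variable cost; the firm operates.
Set P = MC: 107 = 125 - 56q + 6q^2 → 18 - 56q + 6q^2 = 0. The roots are q = 1/3 and q = 9; the profit-maximizing output is on the rising part of MC, so q* = 9.
Check: AVC at q = 9 is $35 ≤ P, so revenue covers variable cost.
Profit = P·q − TC = 107·9 − 913 = $50.

Produce at q = 9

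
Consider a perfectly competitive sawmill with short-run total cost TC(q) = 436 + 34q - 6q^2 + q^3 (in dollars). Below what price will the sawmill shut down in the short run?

$25 per unit

The shutdown price is the minimum of AVC. VC = 34q - 6q^2 + q^3, so AVC = 34 - 6q + q^2.
dAVC/dq = -6 + 2q = 0 gives q = 3. min AVC = 34 - 6·3 + 3^2 = 25.
So the shutdown price is $25.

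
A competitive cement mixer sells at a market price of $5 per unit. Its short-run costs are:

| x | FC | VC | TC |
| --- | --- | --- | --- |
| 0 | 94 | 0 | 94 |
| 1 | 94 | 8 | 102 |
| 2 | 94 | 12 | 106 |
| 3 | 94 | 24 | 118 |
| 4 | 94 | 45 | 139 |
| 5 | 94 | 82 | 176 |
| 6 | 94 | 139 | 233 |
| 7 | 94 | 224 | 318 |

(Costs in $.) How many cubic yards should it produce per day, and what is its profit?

Tabulate TR − TC: x=0: -94; x=1: -97; x=2: -96; x=3: -103; x=4: -119; x=5: -151; x=6: -203; x=7: -283.
Profit is highest at x = 0. Equivalently, the lowest AVC in the table is 12/2 ≈ $6 at x = 2, and P = $5 falls below it — price never covers variable cost, so the firm shuts down and loses only its fixed cost.

x = 0 (shut down); profit = -$94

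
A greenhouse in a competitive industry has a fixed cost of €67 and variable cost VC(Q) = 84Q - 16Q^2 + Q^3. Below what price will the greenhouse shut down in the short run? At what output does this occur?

€20 per unit, at Q = 8

Short-run supply begins at min AVC. From VC = 84Q - 16Q^2 + Q^3, AVC = 84 - 16Q + Q^2.
At the minimum of AVC, MC = AVC. MC = 84 - 32Q + 3Q^2; setting MC = AVC gives 2Q^2 - 16Q = 0, so Q = 8. min AVC = 20.
For P < €20 the firm produces nothing.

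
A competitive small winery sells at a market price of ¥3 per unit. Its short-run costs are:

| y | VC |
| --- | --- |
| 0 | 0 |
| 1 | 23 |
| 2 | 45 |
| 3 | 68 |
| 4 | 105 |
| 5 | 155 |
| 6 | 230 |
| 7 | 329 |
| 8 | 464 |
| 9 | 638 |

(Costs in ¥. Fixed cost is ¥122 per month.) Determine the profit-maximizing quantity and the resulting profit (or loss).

Profit at each row (π = 3y − TC): y=0: -122; y=1: -142; y=2: -161; y=3: -181; y=4: -215; y=5: -262; y=6: -334; y=7: -430; y=8: -562; y=9: -733.
Profit is highest at y = 0. Equivalently, the lowest AVC in the table is 45/2 ≈ ¥22.50 at y = 2, and P = ¥3 falls below it — price never covers variable cost, so the firm shuts down and loses only its fixed cost.

y = 0 (shut down); profit = -¥122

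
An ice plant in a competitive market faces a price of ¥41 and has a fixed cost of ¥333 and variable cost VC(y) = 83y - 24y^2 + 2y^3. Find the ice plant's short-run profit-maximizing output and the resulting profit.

Profit = -¥137 at y = 7

AVC = 83 - 24y + 2y^2; min AVC = ¥11 at y = 6. Since P = ¥41 ≥ min AVC, the firm produces.
With MC = 83 - 48y + 6y^2, P = MC on the upward-sloping part at y* = 7.
TR = 41·7 = 287. TC = 333 + 91 = 424. Profit = 287 − 424 = -¥137.
By producing, the firm covers all variable cost plus ¥196 of fixed cost; shutting down would lose the full ¥333.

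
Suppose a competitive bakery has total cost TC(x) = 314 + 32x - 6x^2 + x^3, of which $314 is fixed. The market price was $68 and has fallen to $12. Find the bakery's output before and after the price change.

Output falls from 6 to 0 (the firm shuts down)

AVC = 32 - 6x + x^2, minimized at x = 3 where min AVC = $23. MC = 32 - 12x + 3x^2.
With P = $68 above the shutdown price, P = MC gives x = 6.
At P = $12 < min AVC = $23, price no longer covers variable cost at any output, so the firm shuts down: x = 0.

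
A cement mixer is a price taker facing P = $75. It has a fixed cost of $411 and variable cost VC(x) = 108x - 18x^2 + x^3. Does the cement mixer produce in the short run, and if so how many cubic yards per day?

Produce at x = 11

Strip out fixed cost: VC = 108x - 18x^2 + x^3. Then AVC = 108 - 18x + x^2 and MC = 108 - 36x + 3x^2.
AVC is minimized where dAVC/dx = -18 + 2x = 0, at x = 9; min AVC = 108 - 18·9 + 9^2 = $27.
P = $75 exceeds min AVC = $27, so the firm stays open.
Set P = MC: 75 = 108 - 36x + 3x^2 → 33 - 36x + 3x^2 = 0. The roots are x = 1 and x = 11; the profit-maximizing output is on the rising part of MC, so x* = 11.
Check: AVC at x = 11 is $31 ≤ P, so revenue covers variable cost.
Profit = P·x − TC = 75·11 − 752 = $73.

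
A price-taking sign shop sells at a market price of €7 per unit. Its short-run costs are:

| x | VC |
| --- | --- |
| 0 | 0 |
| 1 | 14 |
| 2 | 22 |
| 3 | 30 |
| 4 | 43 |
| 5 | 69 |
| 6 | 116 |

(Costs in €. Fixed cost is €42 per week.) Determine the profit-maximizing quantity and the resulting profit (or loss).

Tabulate TR − TC: x=0: -42; x=1: -49; x=2: -50; x=3: -51; x=4: -57; x=5: -76; x=6: -116.
Profit is highest at x = 0. Equivalently, the lowest AVC in the table is 30/3 ≈ €10 at x = 3, and P = €7 falls below it — price never covers variable cost, so the firm shuts down and loses only its fixed cost.

x = 0 (shut down); profit = -€42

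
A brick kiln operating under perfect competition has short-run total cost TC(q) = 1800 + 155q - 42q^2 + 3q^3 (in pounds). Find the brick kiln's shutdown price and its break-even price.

AVC = 155 - 42q + 3q^2; minimized at q = 7, giving min AVC = £8. That is the shutdown price.
ATC = 1800/q + 155 - 42q + 3q^2. Setting dATC/dq = −1800/q^2 − 42 + 6q = 0 gives q = 10 (since 6·10^3 − 42·10^2 = 1800).
min ATC = 1800/10 + 155 − 42·10 + 3·10^2 = £215. That is the break-even price.
For £8 ≤ P < £215 the firm produces at a loss; below £8 it shuts down.

Shutdown price = £8; break-even price = £215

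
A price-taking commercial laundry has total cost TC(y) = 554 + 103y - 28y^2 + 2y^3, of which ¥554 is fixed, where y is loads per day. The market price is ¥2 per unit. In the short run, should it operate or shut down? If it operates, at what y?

Shut down

From TC, MC = TC'(y) = 103 - 56y + 6y^2 and AVC = VC/y = 103 - 28y + 2y^2.
AVC hits its minimum where MC = AVC, at y = 7, giving min AVC = 103 - 28·7 + 2·7^2 = ¥5.
With P < min AVC (¥2 < ¥5), every unit sold adds to the loss.
Best response: produce nothing and absorb the ¥554 fixed cost.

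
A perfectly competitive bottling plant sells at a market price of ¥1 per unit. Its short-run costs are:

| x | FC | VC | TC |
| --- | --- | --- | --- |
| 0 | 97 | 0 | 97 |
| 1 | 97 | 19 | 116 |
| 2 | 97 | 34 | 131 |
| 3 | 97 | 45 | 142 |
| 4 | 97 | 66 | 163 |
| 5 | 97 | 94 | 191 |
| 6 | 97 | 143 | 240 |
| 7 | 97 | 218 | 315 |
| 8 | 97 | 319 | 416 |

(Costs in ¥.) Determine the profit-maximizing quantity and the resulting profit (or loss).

Tabulate TR − TC: x=0: -97; x=1: -115; x=2: -129; x=3: -139; x=4: -159; x=5: -186; x=6: -234; x=7: -308; x=8: -408.
Profit is highest at x = 0. Equivalently, the lowest AVC in the table is 45/3 ≈ ¥15 at x = 3, and P = ¥1 falls below it — price never covers variable cost, so the firm shuts down and loses only its fixed cost.

x = 0 (shut down); profit = -¥97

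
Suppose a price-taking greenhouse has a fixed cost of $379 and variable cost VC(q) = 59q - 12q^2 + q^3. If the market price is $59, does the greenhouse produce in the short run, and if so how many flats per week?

Produce at q = 8

Variable cost is VC = 59q - 12q^2 + q^3, so AVC = VC/q = 59 - 12q + q^2 and MC = dTC/dq = 59 - 24q + 3q^2.
AVC hits its minimum where MC = AVC, at q = 6, giving min AVC = 59 - 12·6 + 6^2 = $23.
P = $59 exceeds min AVC = $23, so the firm stays open.
Set P = MC: 59 = 59 - 24q + 3q^2 → -24q + 3q^2 = 0. The roots are q = 0 and q = 8; the profit-maximizing output is on the rising part of MC, so q* = 8.
Check: AVC at q = 8 is $27 ≤ P, so revenue covers variable cost.
Profit = P·q − TC = 59·8 − 595 = -$123, a loss, but smaller than the $379 fixed cost the firm would lose by shutting down.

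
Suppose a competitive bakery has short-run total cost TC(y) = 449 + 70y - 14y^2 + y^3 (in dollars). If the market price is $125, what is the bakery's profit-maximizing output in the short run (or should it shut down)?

Produce at y = 11

From TC, MC = TC'(y) = 70 - 28y + 3y^2 and AVC = VC/y = 70 - 14y + y^2.
AVC is minimized where dAVC/dy = -14 + 2y = 0, at y = 7; min AVC = 70 - 14·7 + 7^2 = $21.
P = $125 exceeds min AVC = $21, so the firm stays open.
Solving P = MC: -55 - 28y + 3y^2 = 0 ⇒ y = -5/3 or 11. On the upward-sloping branch, y* = 11.
Check: AVC at y = 11 is $37 ≤ P, so revenue covers variable cost.
Profit = P·y − TC = 125·11 − 856 = $519.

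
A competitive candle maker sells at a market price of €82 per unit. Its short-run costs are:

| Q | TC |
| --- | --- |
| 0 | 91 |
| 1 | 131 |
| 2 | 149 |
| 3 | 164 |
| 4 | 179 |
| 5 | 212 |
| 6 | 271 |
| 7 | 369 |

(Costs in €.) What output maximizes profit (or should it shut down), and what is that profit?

Q = 6; profit = €221

Compute π = P·Q − TC at each output: Q=0: -91; Q=1: -49; Q=2: 15; Q=3: 82; Q=4: 149; Q=5: 198; Q=6: 221; Q=7: 205.
Profit is maximized at Q = 6. AVC there is 180/6 = €30 ≤ P, so producing beats shutting down (which would give -€91).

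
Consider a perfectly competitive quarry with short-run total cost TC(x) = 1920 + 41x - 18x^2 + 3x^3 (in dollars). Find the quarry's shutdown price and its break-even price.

Shutdown price = $14; break-even price = $329

Shutdown price = min AVC. AVC = 41 - 18x + 3x^2, with vertex at x = 3 and minimum $14.
ATC = 1920/x + 41 - 18x + 3x^2. Setting dATC/dx = −1920/x^2 − 18 + 6x = 0 gives x = 8 (since 6·8^3 − 18·8^2 = 1920).
min ATC = 1920/8 + 41 − 18·8 + 3·8^2 = $329. That is the break-even price.
For $14 ≤ P < $329 the firm produces at a loss; below $14 it shuts down.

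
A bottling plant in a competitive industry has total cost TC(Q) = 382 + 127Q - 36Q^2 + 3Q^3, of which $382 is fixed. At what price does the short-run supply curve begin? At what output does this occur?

$19 per unit, at Q = 6

The shutdown price is the minimum of AVC. VC = 127Q - 36Q^2 + 3Q^3, so AVC = 127 - 36Q + 3Q^2.
dAVC/dQ = -36 + 6Q = 0 gives Q = 6. min AVC = 127 - 36·6 + 3·6^2 = 19.
For P < $19 the firm produces nothing.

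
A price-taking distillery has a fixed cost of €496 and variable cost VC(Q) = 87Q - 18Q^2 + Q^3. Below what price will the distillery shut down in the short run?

€6 per unit

Short-run supply begins at min AVC. From VC = 87Q - 18Q^2 + Q^3, AVC = 87 - 18Q + Q^2.
At the minimum of AVC, MC = AVC. MC = 87 - 36Q + 3Q^2; setting MC = AVC gives 2Q^2 - 18Q = 0, so Q = 9. min AVC = 6.
For P < €6 the firm produces nothing.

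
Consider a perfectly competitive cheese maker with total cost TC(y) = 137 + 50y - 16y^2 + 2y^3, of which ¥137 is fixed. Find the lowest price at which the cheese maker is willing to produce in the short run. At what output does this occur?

The shutdown price is the minimum of AVC. VC = 50y - 16y^2 + 2y^3, so AVC = 50 - 16y + 2y^2.
At the minimum of AVC, MC = AVC. MC = 50 - 32y + 6y^2; setting MC = AVC gives 4y^2 - 16y = 0, so y = 4. min AVC = 18.
So the shutdown price is ¥18.

¥18 per unit, at y = 4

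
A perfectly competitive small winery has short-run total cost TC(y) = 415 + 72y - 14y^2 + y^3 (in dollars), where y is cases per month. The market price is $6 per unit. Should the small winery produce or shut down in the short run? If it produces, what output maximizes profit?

Variable cost is VC = 72y - 14y^2 + y^3, so AVC = VC/y = 72 - 14y + y^2 and MC = dTC/dy = 72 - 28y + 3y^2.
AVC hits its minimum where MC = AVC, at y = 7, giving min AVC = 72 - 14·7 + 7^2 = $23.
Since P = $6 < min AVC = $23, price fails to cover variable cost at any output.
Best response: produce nothing and absorb the $415 fixed cost.

Shut down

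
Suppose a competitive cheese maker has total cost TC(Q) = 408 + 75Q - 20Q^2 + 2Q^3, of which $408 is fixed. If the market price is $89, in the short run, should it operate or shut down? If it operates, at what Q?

From TC, MC = TC'(Q) = 75 - 40Q + 6Q^2 and AVC = VC/Q = 75 - 20Q + 2Q^2.
AVC hits its minimum where MC = AVC, at Q = 5, giving min AVC = 75 - 20·5 + 2·5^2 = $25.
Since P = $89 ≥ min AVC = $25, price covers variable cost and the firm should produce.
Set P = MC: 89 = 75 - 40Q + 6Q^2 → -14 - 40Q + 6Q^2 = 0. The roots are Q = -1/3 and Q = 7; the profit-maximizing output is on the rising part of MC, so Q* = 7.
Check: AVC at Q = 7 is $33 ≤ P, so revenue covers variable cost.
Profit = P·Q − TC = 89·7 − 639 = -$16, a loss, but smaller than the $408 fixed cost the firm would lose by shutting down.

Produce at Q = 7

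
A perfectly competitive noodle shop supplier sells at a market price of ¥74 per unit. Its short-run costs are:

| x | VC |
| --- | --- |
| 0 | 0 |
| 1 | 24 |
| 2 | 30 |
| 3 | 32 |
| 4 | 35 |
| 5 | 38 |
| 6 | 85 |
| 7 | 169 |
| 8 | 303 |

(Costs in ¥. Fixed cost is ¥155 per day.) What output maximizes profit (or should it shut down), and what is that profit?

x = 6; profit = ¥204

Tabulate TR − TC: x=0: -155; x=1: -105; x=2: -37; x=3: 35; x=4: 106; x=5: 177; x=6: 204; x=7: 194; x=8: 134.
Profit is maximized at x = 6. AVC there is 85/6 = ¥14.17 ≤ P, so producing beats shutting down (which would give -¥155).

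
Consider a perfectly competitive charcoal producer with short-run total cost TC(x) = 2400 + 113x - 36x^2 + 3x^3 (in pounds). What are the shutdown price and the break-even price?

AVC = 113 - 36x + 3x^2; minimized at x = 6, giving min AVC = £5. That is the shutdown price.
ATC = 2400/x + 113 - 36x + 3x^2. Setting dATC/dx = −2400/x^2 − 36 + 6x = 0 gives x = 10 (since 6·10^3 − 36·10^2 = 2400).
min ATC = 2400/10 + 113 − 36·10 + 3·10^2 = £293. That is the break-even price.
For £5 ≤ P < £293 the firm produces at a loss; below £5 it shuts down.

Shutdown price = £5; break-even price = £293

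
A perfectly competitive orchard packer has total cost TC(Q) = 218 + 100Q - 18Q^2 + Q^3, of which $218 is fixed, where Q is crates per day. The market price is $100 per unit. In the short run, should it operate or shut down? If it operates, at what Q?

Strip out fixed cost: VC = 100Q - 18Q^2 + Q^3. Then AVC = 100 - 18Q + Q^2 and MC = 100 - 36Q + 3Q^2.
The AVC parabola has its vertex at Q = 18/2 = 9, where AVC = 100 - 18·9 + 9^2 = $19.
Since P = $100 ≥ min AVC = $19, price covers variable cost and the firm should produce.
Set P = MC: 100 = 100 - 36Q + 3Q^2 → -36Q + 3Q^2 = 0. The roots are Q = 0 and Q = 12; the profit-maximizing output is on the rising part of MC, so Q* = 12.
Check: AVC at Q = 12 is $28 ≤ P, so revenue covers variable cost.
Profit = P·Q − TC = 100·12 − 554 = $646.

Produce at Q = 12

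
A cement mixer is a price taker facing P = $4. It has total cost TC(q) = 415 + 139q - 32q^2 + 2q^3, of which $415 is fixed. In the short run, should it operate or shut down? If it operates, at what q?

Shut down

Strip out fixed cost: VC = 139q - 32q^2 + 2q^3. Then AVC = 139 - 32q + 2q^2 and MC = 139 - 64q + 6q^2.
AVC is minimized where dAVC/dq = -32 + 4q = 0, at q = 8; min AVC = 139 - 32·8 + 2·8^2 = $11.
P = $4 lies below min AVC = $11; no output level covers variable cost.
The firm minimizes its loss by shutting down and losing only its fixed cost of $415.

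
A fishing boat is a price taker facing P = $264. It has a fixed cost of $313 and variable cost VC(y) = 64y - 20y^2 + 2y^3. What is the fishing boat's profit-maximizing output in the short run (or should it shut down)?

Variable cost is VC = 64y - 20y^2 + 2y^3, so AVC = VC/y = 64 - 20y + 2y^2 and MC = dTC/dy = 64 - 40y + 6y^2.
The AVC parabola has its vertex at y = 20/4 = 5, where AVC = 64 - 20·5 + 2·5^2 = $14.
P = $264 exceeds min AVC = $14, so the firm stays open.
P = MC gives -200 - 40y + 6y^2 = 0, with roots -10/3 and 10. Take the larger (rising MC): y* = 10.
Check: AVC at y = 10 is $64 ≤ P, so revenue covers variable cost.
Profit = P·y − TC = 264·10 − 953 = $1687.

Produce at y = 10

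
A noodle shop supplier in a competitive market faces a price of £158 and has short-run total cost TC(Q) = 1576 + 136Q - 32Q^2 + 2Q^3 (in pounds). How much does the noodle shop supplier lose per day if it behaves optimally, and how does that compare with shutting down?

Profit = -£124 at Q = 11

AVC = 136 - 32Q + 2Q^2 has its minimum £8 at Q = 8; price £158 clears that bar, so the firm operates.
MC = 136 - 64Q + 6Q^2. Setting P = MC and taking the root on the rising branch gives Q* = 11.
TR = 158·11 = 1738. TC = 1576 + 286 = 1862. Profit = 1738 − 1862 = -£124.
By producing, the firm covers all variable cost plus £1452 of fixed cost; shutting down would lose the full £1576.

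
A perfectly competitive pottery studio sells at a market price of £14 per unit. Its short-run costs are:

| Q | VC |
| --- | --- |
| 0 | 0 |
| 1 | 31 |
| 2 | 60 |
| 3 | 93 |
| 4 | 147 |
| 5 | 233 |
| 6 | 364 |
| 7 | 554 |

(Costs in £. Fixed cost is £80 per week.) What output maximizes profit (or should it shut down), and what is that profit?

Q = 0 (shut down); profit = -£80

Profit at each row (π = 14Q − TC): Q=0: -80; Q=1: -97; Q=2: -112; Q=3: -131; Q=4: -171; Q=5: -243; Q=6: -360; Q=7: -536.
Profit is highest at Q = 0. Equivalently, the lowest AVC in the table is 60/2 ≈ £30 at Q = 2, and P = £14 falls below it — price never covers variable cost, so the firm shuts down and loses only its fixed cost.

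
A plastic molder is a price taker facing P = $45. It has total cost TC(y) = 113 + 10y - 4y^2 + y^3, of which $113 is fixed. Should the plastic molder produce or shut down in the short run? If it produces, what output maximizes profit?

Variable cost is VC = 10y - 4y^2 + y^3, so AVC = VC/y = 10 - 4y + y^2 and MC = dTC/dy = 10 - 8y + 3y^2.
The AVC parabola has its vertex at y = 4/2 = 2, where AVC = 10 - 4·2 + 2^2 = $6.
Since P = $45 ≥ min AVC = $6, price covers variable cost and the firm should produce.
P = MC gives -35 - 8y + 3y^2 = 0, with roots -7/3 and 5. Take the larger (rising MC): y* = 5.
Check: AVC at y = 5 is $15 ≤ P, so revenue covers variable cost.
Profit = P·y − TC = 45·5 − 188 = $37.

Produce at y = 5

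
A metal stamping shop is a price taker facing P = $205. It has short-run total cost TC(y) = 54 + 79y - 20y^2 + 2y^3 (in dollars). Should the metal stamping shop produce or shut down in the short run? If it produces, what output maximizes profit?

Produce at y = 9

From TC, MC = TC'(y) = 79 - 40y + 6y^2 and AVC = VC/y = 79 - 20y + 2y^2.
The AVC parabola has its vertex at y = 20/4 = 5, where AVC = 79 - 20·5 + 2·5^2 = $29.
Since P = $205 ≥ min AVC = $29, price covers variable cost and the firm should produce.
Set P = MC: 205 = 79 - 40y + 6y^2 → -126 - 40y + 6y^2 = 0. The roots are y = -7/3 and y = 9; the profit-maximizing output is on the rising part of MC, so y* = 9.
Check: AVC at y = 9 is $61 ≤ P, so revenue covers variable cost.
Profit = P·y − TC = 205·9 − 603 = $1242.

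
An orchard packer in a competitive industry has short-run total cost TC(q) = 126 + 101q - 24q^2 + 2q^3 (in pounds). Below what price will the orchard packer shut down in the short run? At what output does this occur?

£29 per unit, at q = 6

The firm shuts down when price falls below the minimum of average variable cost. AVC = VC/q = 101 - 24q + 2q^2.
dAVC/dq = -24 + 4q = 0 gives q = 6. min AVC = 101 - 24·6 + 2·6^2 = 29.
For P < £29 the firm produces nothing.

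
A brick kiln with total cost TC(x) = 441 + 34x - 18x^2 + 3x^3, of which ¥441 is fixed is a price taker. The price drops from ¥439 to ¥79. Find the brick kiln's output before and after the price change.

AVC = 34 - 18x + 3x^2, minimized at x = 3 where min AVC = ¥7. MC = 34 - 36x + 9x^2.
With P = ¥439 above the shutdown price, P = MC gives x = 9.
At P = ¥79 ≥ min AVC, set P = MC: x = 5. The firm stays open but cuts output.

Output falls from 9 to 5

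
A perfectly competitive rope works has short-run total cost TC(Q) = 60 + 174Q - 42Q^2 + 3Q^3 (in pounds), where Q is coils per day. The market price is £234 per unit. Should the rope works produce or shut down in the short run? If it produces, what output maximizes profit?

Strip out fixed cost: VC = 174Q - 42Q^2 + 3Q^3. Then AVC = 174 - 42Q + 3Q^2 and MC = 174 - 84Q + 9Q^2.
AVC hits its minimum where MC = AVC, at Q = 7, giving min AVC = 174 - 42·7 + 3·7^2 = £27.
Since P = £234 ≥ min AVC = £27, price covers variable cost and the firm should produce.
Set P = MC: 234 = 174 - 84Q + 9Q^2 → -60 - 84Q + 9Q^2 = 0. The roots are Q = -2/3 and Q = 10; the profit-maximizing output is on the rising part of MC, so Q* = 10.
Check: AVC at Q = 10 is £54 ≤ P, so revenue covers variable cost.
Profit = P·Q − TC = 234·10 − 600 = £1740.

Produce at Q = 10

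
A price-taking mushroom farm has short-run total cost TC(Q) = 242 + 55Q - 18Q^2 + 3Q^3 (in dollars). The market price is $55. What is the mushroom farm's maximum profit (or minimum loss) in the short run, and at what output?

Profit = -$146 at Q = 4

AVC = 55 - 18Q + 3Q^2 has its minimum $28 at Q = 3; price $55 clears that bar, so the firm operates.
With MC = 55 - 36Q + 9Q^2, P = MC on the upward-sloping part at Q* = 4.
TR = 55·4 = 220. TC = 242 + 124 = 366. Profit = 220 − 366 = -$146.
By producing, the firm covers all variable cost plus $96 of fixed cost; shutting down would lose the full $242.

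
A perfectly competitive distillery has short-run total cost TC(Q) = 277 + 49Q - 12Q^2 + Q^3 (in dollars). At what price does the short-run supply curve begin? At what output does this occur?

$13 per unit, at Q = 6

The firm shuts down when price falls below the minimum of average variable cost. AVC = VC/Q = 49 - 12Q + Q^2.
dAVC/dQ = -12 + 2Q = 0 gives Q = 6. min AVC = 49 - 12·6 + 6^2 = 13.
The firm shuts down for any P below $13.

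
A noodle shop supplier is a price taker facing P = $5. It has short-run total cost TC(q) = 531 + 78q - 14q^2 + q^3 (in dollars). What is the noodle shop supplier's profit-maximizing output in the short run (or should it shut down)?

From TC, MC = TC'(q) = 78 - 28q + 3q^2 and AVC = VC/q = 78 - 14q + q^2.
AVC is minimized where dAVC/dq = -14 + 2q = 0, at q = 7; min AVC = 78 - 14·7 + 7^2 = $29.
With P < min AVC ($5 < $29), every unit sold adds to the loss.
The firm minimizes its loss by shutting down and losing only its fixed cost of $531.

Shut down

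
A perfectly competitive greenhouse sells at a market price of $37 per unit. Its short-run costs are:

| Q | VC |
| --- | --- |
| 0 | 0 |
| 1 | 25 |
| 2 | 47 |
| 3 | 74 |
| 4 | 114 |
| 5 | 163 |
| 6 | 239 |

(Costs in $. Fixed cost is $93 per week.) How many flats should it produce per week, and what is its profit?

Q = 3; profit = -$56

Profit at each row (π = 37Q − TC): Q=0: -93; Q=1: -81; Q=2: -66; Q=3: -56; Q=4: -59; Q=5: -71; Q=6: -110.
Profit is maximized at Q = 3. AVC there is 74/3 = $24.67 ≤ P, so producing beats shutting down (which would give -$93).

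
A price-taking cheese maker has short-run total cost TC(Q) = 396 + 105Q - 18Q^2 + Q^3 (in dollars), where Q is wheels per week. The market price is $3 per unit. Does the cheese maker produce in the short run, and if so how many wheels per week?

Strip out fixed cost: VC = 105Q - 18Q^2 + Q^3. Then AVC = 105 - 18Q + Q^2 and MC = 105 - 36Q + 3Q^2.
AVC hits its minimum where MC = AVC, at Q = 9, giving min AVC = 105 - 18·9 + 9^2 = $24.
P = $3 lies below min AVC = $24; no output level covers variable cost.
Best response: produce nothing and absorb the $396 fixed cost.

Shut down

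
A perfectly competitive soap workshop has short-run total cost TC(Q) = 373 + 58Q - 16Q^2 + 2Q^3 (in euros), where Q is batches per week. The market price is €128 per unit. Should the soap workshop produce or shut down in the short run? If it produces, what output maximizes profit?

Produce at Q = 7

Strip out fixed cost: VC = 58Q - 16Q^2 + 2Q^3. Then AVC = 58 - 16Q + 2Q^2 and MC = 58 - 32Q + 6Q^2.
AVC is minimized where dAVC/dQ = -16 + 4Q = 0, at Q = 4; min AVC = 58 - 16·4 + 2·4^2 = €26.
Because €128 ≥ €26, revenue can cover variable cost; the firm operates.
Solving P = MC: -70 - 32Q + 6Q^2 = 0 ⇒ Q = -5/3 or 7. On the upward-sloping branch, Q* = 7.
Check: AVC at Q = 7 is €44 ≤ P, so revenue covers variable cost.
Profit = P·Q − TC = 128·7 − 681 = €215.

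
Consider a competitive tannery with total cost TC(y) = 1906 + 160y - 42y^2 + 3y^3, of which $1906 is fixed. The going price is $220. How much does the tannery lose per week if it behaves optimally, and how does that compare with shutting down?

AVC = 160 - 42y + 3y^2 has its minimum $13 at y = 7; price $220 clears that bar, so the firm operates.
MC = 160 - 84y + 9y^2. Setting P = MC and taking the root on the rising branch gives y* = 10.
TR = 220·10 = 2200. TC = 1906 + 400 = 2306. Profit = 2200 − 2306 = -$106.
Shutting down would mean losing the fixed cost of $1906, so operating at a loss of $106 is better by $1800.

Profit = -$106 at y = 10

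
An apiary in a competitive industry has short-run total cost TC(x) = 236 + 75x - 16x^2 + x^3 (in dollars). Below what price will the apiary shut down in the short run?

The firm shuts down when price falls below the minimum of average variable cost. AVC = VC/x = 75 - 16x + x^2.
dAVC/dx = -16 + 2x = 0 gives x = 8. min AVC = 75 - 16·8 + 8^2 = 11.
The firm shuts down for any P below $11.

$11 per unit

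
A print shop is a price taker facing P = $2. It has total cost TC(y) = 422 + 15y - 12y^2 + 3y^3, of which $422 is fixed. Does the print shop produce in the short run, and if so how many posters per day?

From TC, MC = TC'(y) = 15 - 24y + 9y^2 and AVC = VC/y = 15 - 12y + 3y^2.
AVC is minimized where dAVC/dy = -12 + 6y = 0, at y = 2; min AVC = 15 - 12·2 + 3·2^2 = $3.
Since P = $2 < min AVC = $3, price fails to cover variable cost at any output.
Shutting down limits the loss to fixed cost, $422.

Shut down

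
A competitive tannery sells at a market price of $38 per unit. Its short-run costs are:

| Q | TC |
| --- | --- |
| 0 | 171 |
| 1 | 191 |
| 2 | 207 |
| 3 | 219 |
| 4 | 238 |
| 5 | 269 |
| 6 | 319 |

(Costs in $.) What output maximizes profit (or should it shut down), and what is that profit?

Q = 5; profit = -$79

Compute π = P·Q − TC at each output: Q=0: -171; Q=1: -153; Q=2: -131; Q=3: -105; Q=4: -86; Q=5: -79; Q=6: -91.
Profit is maximized at Q = 5. AVC there is 98/5 = $19.60 ≤ P, so producing beats shutting down (which would give -$171).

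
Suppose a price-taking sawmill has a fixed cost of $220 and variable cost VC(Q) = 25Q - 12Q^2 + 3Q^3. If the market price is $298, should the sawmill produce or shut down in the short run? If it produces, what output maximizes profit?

Produce at Q = 7

From TC, MC = TC'(Q) = 25 - 24Q + 9Q^2 and AVC = VC/Q = 25 - 12Q + 3Q^2.
The AVC parabola has its vertex at Q = 12/6 = 2, where AVC = 25 - 12·2 + 3·2^2 = $13.
Because $298 ≥ $13, revenue can cover variable cost; the firm operates.
P = MC gives -273 - 24Q + 9Q^2 = 0, with roots -13/3 and 7. Take the larger (rising MC): Q* = 7.
Check: AVC at Q = 7 is $88 ≤ P, so revenue covers variable cost.
Profit = P·Q − TC = 298·7 − 836 = $1250.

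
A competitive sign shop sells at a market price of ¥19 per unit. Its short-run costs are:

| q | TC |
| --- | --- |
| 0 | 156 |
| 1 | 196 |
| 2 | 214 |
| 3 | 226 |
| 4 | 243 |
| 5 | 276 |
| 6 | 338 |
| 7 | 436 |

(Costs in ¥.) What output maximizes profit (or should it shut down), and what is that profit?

Compute π = P·q − TC at each output: q=0: -156; q=1: -177; q=2: -176; q=3: -169; q=4: -167; q=5: -181; q=6: -224; q=7: -303.
Profit is highest at q = 0. Equivalently, the lowest AVC in the table is 87/4 ≈ ¥21.75 at q = 4, and P = ¥19 falls below it — price never covers variable cost, so the firm shuts down and loses only its fixed cost.

q = 0 (shut down); profit = -¥156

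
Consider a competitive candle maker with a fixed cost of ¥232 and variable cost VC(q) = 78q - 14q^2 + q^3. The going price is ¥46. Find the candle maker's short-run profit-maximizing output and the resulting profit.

AVC = 78 - 14q + q^2; min AVC = ¥29 at q = 7. Since P = ¥46 ≥ min AVC, the firm produces.
MC = 78 - 28q + 3q^2. Setting P = MC and taking the root on the rising branch gives q* = 8.
TR = 46·8 = 368. TC = 232 + 240 = 472. Profit = 368 − 472 = -¥104.
That loss of ¥104 beats the ¥232 the firm would lose by shutting down; producing recovers ¥128 of fixed cost.

Profit = -¥104 at q = 8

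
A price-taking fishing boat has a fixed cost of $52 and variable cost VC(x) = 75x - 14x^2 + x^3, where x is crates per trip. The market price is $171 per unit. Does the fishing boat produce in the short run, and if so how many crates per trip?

Strip out fixed cost: VC = 75x - 14x^2 + x^3. Then AVC = 75 - 14x + x^2 and MC = 75 - 28x + 3x^2.
AVC is minimized where dAVC/dx = -14 + 2x = 0, at x = 7; min AVC = 75 - 14·7 + 7^2 = $26.
P = $171 exceeds min AVC = $26, so the firm stays open.
Set P = MC: 171 = 75 - 28x + 3x^2 → -96 - 28x + 3x^2 = 0. The roots are x = -8/3 and x = 12; the profit-maximizing output is on the rising part of MC, so x* = 12.
Check: AVC at x = 12 is $51 ≤ P, so revenue covers variable cost.
Profit = P·x − TC = 171·12 − 664 = $1388.

Produce at x = 12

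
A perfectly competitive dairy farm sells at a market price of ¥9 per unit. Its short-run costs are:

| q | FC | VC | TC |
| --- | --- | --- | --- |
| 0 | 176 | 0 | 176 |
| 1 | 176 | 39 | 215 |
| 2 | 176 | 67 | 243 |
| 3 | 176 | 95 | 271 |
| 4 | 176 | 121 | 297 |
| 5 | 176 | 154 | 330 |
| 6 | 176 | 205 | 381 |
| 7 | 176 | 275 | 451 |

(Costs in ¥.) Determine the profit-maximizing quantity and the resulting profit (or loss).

Compute π = P·q − TC at each output: q=0: -176; q=1: -206; q=2: -225; q=3: -244; q=4: -261; q=5: -285; q=6: -327; q=7: -388.
Profit is highest at q = 0. Equivalently, the lowest AVC in the table is 121/4 ≈ ¥30.25 at q = 4, and P = ¥9 falls below it — price never covers variable cost, so the firm shuts down and loses only its fixed cost.

q = 0 (shut down); profit = -¥176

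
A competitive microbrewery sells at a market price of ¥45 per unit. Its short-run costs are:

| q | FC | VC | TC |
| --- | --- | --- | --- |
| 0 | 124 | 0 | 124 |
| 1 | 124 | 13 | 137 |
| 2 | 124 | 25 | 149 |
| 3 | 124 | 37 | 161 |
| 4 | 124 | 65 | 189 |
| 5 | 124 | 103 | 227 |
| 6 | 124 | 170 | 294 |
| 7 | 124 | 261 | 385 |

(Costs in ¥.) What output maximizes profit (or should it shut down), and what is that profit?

Profit at each row (π = 45q − TC): q=0: -124; q=1: -92; q=2: -59; q=3: -26; q=4: -9; q=5: -2; q=6: -24; q=7: -70.
Profit is maximized at q = 5. AVC there is 103/5 = ¥20.60 ≤ P, so producing beats shutting down (which would give -¥124).

q = 5; profit = -¥2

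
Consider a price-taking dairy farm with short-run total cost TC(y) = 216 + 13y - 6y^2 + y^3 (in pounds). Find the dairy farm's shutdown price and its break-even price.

Shutdown price = min AVC. AVC = 13 - 6y + y^2, with vertex at y = 3 and minimum £4.
ATC = 216/y + 13 - 6y + y^2. Setting dATC/dy = −216/y^2 − 6 + 2y = 0 gives y = 6 (since 2·6^3 − 6·6^2 = 216).
min ATC = 216/6 + 13 − 6·6 + 6^2 = £49. That is the break-even price.
Between these two prices the firm operates at a loss; above £49 it earns a profit.

Shutdown price = £4; break-even price = £49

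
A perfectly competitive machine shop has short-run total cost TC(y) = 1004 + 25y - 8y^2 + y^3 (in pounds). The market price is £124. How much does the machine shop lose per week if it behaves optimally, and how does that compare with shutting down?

Profit = -£194 at y = 9

AVC = 25 - 8y + y^2; min AVC = £9 at y = 4. Since P = £124 ≥ min AVC, the firm produces.
With MC = 25 - 16y + 3y^2, P = MC on the upward-sloping part at y* = 9.
TR = 124·9 = 1116. TC = 1004 + 306 = 1310. Profit = 1116 − 1310 = -£194.
By producing, the firm covers all variable cost plus £810 of fixed cost; shutting down would lose the full £1004.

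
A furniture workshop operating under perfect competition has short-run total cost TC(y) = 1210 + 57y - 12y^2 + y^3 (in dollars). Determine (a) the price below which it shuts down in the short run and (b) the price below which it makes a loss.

Shutdown price = min AVC. AVC = 57 - 12y + y^2, with vertex at y = 6 and minimum $21.
ATC = 1210/y + 57 - 12y + y^2. Setting dATC/dy = −1210/y^2 − 12 + 2y = 0 gives y = 11 (since 2·11^3 − 12·11^2 = 1210).
min ATC = 1210/11 + 57 − 12·11 + 11^2 = $156. That is the break-even price.
For $21 ≤ P < $156 the firm produces at a loss; below $21 it shuts down.

Shutdown price = $21; break-even price = $156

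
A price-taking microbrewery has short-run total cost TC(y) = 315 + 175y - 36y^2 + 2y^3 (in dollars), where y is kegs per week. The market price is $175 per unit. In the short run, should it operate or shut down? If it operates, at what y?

Produce at y = 12

Strip out fixed cost: VC = 175y - 36y^2 + 2y^3. Then AVC = 175 - 36y + 2y^2 and MC = 175 - 72y + 6y^2.
The AVC parabola has its vertex at y = 36/4 = 9, where AVC = 175 - 36·9 + 2·9^2 = $13.
Because $175 ≥ $13, revenue can cover variable cost; the firm operates.
Solving P = MC: -72y + 6y^2 = 0 ⇒ y = 0 or 12. On the upward-sloping branch, y* = 12.
Check: AVC at y = 12 is $31 ≤ P, so revenue covers variable cost.
Profit = P·y − TC = 175·12 − 687 = $1413.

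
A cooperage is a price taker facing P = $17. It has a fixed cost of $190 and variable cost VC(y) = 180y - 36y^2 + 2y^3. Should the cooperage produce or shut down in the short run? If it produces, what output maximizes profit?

Variable cost is VC = 180y - 36y^2 + 2y^3, so AVC = VC/y = 180 - 36y + 2y^2 and MC = dTC/dy = 180 - 72y + 6y^2.
AVC hits its minimum where MC = AVC, at y = 9, giving min AVC = 180 - 36·9 + 2·9^2 = $18.
With P < min AVC ($17 < $18), every unit sold adds to the loss.
Shutting down limits the loss to fixed cost, $190.

Shut down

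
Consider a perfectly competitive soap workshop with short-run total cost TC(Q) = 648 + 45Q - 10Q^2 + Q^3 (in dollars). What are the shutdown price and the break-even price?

Shutdown price = $20; break-even price = $108

Shutdown price = min AVC. AVC = 45 - 10Q + Q^2, with vertex at Q = 5 and minimum $20.
ATC = 648/Q + 45 - 10Q + Q^2. Setting dATC/dQ = −648/Q^2 − 10 + 2Q = 0 gives Q = 9 (since 2·9^3 − 10·9^2 = 648).
min ATC = 648/9 + 45 − 10·9 + 9^2 = $108. That is the break-even price.
Between these two prices the firm operates at a loss; above $108 it earns a profit.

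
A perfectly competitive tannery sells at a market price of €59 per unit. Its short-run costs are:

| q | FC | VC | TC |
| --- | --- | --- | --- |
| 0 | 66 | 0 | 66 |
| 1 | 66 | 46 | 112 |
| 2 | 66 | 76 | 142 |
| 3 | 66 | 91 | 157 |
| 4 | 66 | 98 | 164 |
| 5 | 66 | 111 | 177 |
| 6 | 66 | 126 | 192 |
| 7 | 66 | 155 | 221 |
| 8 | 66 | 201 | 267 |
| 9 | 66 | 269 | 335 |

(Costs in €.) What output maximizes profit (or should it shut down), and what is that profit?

Profit at each row (π = 59q − TC): q=0: -66; q=1: -53; q=2: -24; q=3: 20; q=4: 72; q=5: 118; q=6: 162; q=7: 192; q=8: 205; q=9: 196.
Profit is maximized at q = 8. AVC there is 201/8 = €25.12 ≤ P, so producing beats shutting down (which would give -€66).

q = 8; profit = €205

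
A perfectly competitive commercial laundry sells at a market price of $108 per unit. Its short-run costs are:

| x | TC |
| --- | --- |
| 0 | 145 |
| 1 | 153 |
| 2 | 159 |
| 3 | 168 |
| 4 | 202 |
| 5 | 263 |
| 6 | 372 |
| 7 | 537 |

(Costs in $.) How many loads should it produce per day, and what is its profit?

Compute π = P·x − TC at each output: x=0: -145; x=1: -45; x=2: 57; x=3: 156; x=4: 230; x=5: 277; x=6: 276; x=7: 219.
Profit is maximized at x = 5. AVC there is 118/5 = $23.60 ≤ P, so producing beats shutting down (which would give -$145).

x = 5; profit = $277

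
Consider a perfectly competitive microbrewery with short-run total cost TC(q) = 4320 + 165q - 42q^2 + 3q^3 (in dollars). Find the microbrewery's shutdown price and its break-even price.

Shutdown price = $18; break-even price = $453

Shutdown price = min AVC. AVC = 165 - 42q + 3q^2, with vertex at q = 7 and minimum $18.
ATC = 4320/q + 165 - 42q + 3q^2. Setting dATC/dq = −4320/q^2 − 42 + 6q = 0 gives q = 12 (since 6·12^3 − 42·12^2 = 4320).
min ATC = 4320/12 + 165 − 42·12 + 3·12^2 = $453. That is the break-even price.
For $18 ≤ P < $453 the firm produces at a loss; below $18 it shuts down.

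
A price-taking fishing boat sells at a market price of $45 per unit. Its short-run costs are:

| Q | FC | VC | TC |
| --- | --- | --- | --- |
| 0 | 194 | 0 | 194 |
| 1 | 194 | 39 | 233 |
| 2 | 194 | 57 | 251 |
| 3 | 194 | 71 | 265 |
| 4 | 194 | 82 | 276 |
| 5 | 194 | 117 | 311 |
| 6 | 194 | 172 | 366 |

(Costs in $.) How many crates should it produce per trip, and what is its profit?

Tabulate TR − TC: Q=0: -194; Q=1: -188; Q=2: -161; Q=3: -130; Q=4: -96; Q=5: -86; Q=6: -96.
Profit is maximized at Q = 5. AVC there is 117/5 = $23.40 ≤ P, so producing beats shutting down (which would give -$194).

Q = 5; profit = -$86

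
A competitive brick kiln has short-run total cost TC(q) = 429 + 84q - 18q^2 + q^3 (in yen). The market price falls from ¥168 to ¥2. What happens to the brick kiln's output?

Output falls from 14 to 0 (the firm shuts down)

MC = 84 - 36q + 3q^2; the shutdown threshold is min AVC = ¥3 (at q = 9).
At P = ¥168 ≥ min AVC, set P = MC on the rising branch: q = 14.
At P = ¥2 < min AVC = ¥3, price no longer covers variable cost at any output, so the firm shuts down: q = 0.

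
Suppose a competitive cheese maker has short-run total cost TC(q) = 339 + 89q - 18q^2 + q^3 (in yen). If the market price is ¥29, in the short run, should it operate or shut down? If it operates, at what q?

Strip out fixed cost: VC = 89q - 18q^2 + q^3. Then AVC = 89 - 18q + q^2 and MC = 89 - 36q + 3q^2.
The AVC parabola has its vertex at q = 18/2 = 9, where AVC = 89 - 18·9 + 9^2 = ¥8.
Since P = ¥29 ≥ min AVC = ¥8, price covers variable cost and the firm should produce.
P = MC gives 60 - 36q + 3q^2 = 0, with roots 2 and 10. Take the larger (rising MC): q* = 10.
Check: AVC at q = 10 is ¥9 ≤ P, so revenue covers variable cost.
Profit = P·q − TC = 29·10 − 429 = -¥139, a loss, but smaller than the ¥339 fixed cost the firm would lose by shutting down.

Produce at q = 10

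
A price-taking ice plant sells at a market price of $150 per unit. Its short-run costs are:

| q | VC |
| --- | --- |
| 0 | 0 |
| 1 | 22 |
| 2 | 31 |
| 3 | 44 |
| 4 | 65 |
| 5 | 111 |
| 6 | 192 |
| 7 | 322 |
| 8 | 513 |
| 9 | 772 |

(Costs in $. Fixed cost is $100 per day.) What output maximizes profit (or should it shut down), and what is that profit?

Profit at each row (π = 150q − TC): q=0: -100; q=1: 28; q=2: 169; q=3: 306; q=4: 435; q=5: 539; q=6: 608; q=7: 628; q=8: 587; q=9: 478.
Profit is maximized at q = 7. AVC there is 322/7 = $46 ≤ P, so producing beats shutting down (which would give -$100).

q = 7; profit = $628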